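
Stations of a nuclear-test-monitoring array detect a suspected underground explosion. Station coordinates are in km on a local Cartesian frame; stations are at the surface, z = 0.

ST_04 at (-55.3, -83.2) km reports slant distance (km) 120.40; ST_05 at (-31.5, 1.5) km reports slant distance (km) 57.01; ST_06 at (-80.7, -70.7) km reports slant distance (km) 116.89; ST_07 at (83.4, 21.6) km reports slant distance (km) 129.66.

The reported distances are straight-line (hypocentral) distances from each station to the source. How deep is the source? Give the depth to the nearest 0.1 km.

52.6 km

Each station gives a sphere (x−x_i)² + (y−y_i)² + z² = d_i² (stations at z=0).
Subtracting the ST_04 sphere from ST_05 and ST_06: z² cancels, leaving linear equations in x and y:
47.6 x + 169.4 y = 2260.19
-50.8 x + 25.0 y = 2363.54
Solving: x ≈ -35.106, y ≈ 23.207 km (keep extra digits for the depth step; rounded: -35.1, 23.2).
Then from the ST_04 sphere: z² = 120.40² − (x + 55.3)² − (y + 83.2)² with x = -35.106, y = 23.207, so z ≈ 52.592 ≈ 52.6 km.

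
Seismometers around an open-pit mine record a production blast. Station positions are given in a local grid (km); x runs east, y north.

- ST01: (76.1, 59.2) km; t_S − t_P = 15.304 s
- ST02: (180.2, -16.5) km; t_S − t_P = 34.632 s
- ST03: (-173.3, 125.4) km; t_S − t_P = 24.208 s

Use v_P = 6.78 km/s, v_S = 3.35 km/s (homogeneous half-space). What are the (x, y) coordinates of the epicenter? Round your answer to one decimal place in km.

Distance from S−P lag: d = Δt · v_P v_S / (v_P − v_S) = Δt · (6.78·3.35)/(6.78−3.35) ≈ 6.6219·Δt.
So d_ST01 = 101.34, d_ST02 = 229.33, d_ST03 = 160.30 km.
Circle about each station: (x − 76.1)² + (y − 59.2)² = 101.34²; (x − 180.2)² + (y + 16.5)² = 229.33²; (x + 173.3)² + (y − 125.4)² = 160.30².
Subtracting the ST01 equation from the ST02 and ST03 equations removes the quadratic terms:
208.2 x − 151.4 y = -18874.01
-498.8 x + 132.4 y = 21035.91
Solving the 2×2 system: x ≈ -14.3, y ≈ 105.0 km.
Check against ST01 (with the unrounded x, y): √((x − 76.1)²+(y − 59.2)²) = 101.34 ≈ 101.34 km. ✓

(-14.3, 105.0)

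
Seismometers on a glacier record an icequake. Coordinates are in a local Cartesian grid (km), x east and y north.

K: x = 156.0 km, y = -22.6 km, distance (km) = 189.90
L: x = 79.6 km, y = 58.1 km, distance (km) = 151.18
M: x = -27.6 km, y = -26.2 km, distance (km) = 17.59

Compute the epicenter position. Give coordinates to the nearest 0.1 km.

-32.8 km east, -43.0 km north

Circle about each station: (x − 156.0)² + (y + 22.6)² = 189.90²; (x − 79.6)² + (y − 58.1)² = 151.18²; (x + 27.6)² + (y + 26.2)² = 17.59².
Subtracting the K equation from the L and M equations removes the quadratic terms:
-152.8 x + 161.4 y = -1928.37
-367.2 x − 7.2 y = 12354.04
Solving the 2×2 system: x ≈ -32.8, y ≈ -43.0 km.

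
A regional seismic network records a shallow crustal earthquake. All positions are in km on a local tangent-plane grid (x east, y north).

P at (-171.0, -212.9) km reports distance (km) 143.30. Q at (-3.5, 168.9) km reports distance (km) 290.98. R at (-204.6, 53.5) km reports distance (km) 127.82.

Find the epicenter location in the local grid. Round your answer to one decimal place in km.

x ≈ -170.2 km, y ≈ -69.6 km

Circle about each station: (x + 171.0)² + (y + 212.9)² = 143.30²; (x + 3.5)² + (y − 168.9)² = 290.98²; (x + 204.6)² + (y − 53.5)² = 127.82².
Subtracting the P equation from the Q and R equations removes the quadratic terms:
335.0 x + 763.6 y = -110162.42
-67.2 x + 532.8 y = -25647.06
Solving the 2×2 system: x ≈ -170.2, y ≈ -69.6 km.
Check against P (with the unrounded x, y): √((x + 171.0)²+(y + 212.9)²) = 143.30 ≈ 143.30 km. ✓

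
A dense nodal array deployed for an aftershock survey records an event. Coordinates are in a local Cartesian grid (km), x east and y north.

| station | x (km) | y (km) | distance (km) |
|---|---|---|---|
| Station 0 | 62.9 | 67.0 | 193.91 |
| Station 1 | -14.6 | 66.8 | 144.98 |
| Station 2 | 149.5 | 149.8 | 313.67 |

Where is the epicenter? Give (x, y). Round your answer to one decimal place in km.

Circle about each station: (x − 62.9)² + (y − 67.0)² = 193.91²; (x + 14.6)² + (y − 66.8)² = 144.98²; (x − 149.5)² + (y − 149.8)² = 313.67².
Subtracting the Station 0 equation from the Station 1 and Station 2 equations removes the quadratic terms:
-155.0 x − 0.4 y = 12811.88
173.2 x + 165.6 y = -24442.90
Solving the 2×2 system: x ≈ -82.5, y ≈ -61.3 km.

(-82.5, -61.3)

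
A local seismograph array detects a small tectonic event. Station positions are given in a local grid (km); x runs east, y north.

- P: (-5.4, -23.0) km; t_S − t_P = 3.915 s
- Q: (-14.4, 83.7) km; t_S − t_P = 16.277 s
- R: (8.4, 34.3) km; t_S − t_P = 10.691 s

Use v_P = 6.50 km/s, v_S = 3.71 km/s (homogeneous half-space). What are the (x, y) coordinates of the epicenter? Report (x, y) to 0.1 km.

Distance from S−P lag: d = Δt · v_P v_S / (v_P − v_S) = Δt · (6.50·3.71)/(6.50−3.71) ≈ 8.6434·Δt.
So d_P = 33.84, d_Q = 140.69, d_R = 92.41 km.
Circle about each station: (x + 5.4)² + (y + 23.0)² = 33.84²; (x + 14.4)² + (y − 83.7)² = 140.69²; (x − 8.4)² + (y − 34.3)² = 92.41².
Subtracting pairs of circle equations eliminates x²+y² and gives linear equations (the radical axes):
-18.0 x + 213.4 y = -11993.64
27.6 x + 114.6 y = -6705.57
Solving the 2×2 system: x ≈ -7.1, y ≈ -56.8 km.
Check against P (with the unrounded x, y): √((x + 5.4)²+(y + 23.0)²) = 33.84 ≈ 33.84 km. ✓

x ≈ -7.1 km, y ≈ -56.8 km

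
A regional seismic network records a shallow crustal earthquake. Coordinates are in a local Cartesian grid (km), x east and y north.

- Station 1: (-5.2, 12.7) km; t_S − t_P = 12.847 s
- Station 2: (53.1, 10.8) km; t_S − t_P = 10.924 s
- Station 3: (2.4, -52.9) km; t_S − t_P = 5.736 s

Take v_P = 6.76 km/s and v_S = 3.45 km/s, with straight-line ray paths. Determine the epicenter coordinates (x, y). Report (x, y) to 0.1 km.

40.9 km east, -65.2 km north

Distance from S−P lag: d = Δt · v_P v_S / (v_P − v_S) = Δt · (6.76·3.45)/(6.76−3.45) ≈ 7.0459·Δt.
So d_Station 1 = 90.52, d_Station 2 = 76.97, d_Station 3 = 40.42 km.
Circle about each station: (x + 5.2)² + (y − 12.7)² = 90.52²; (x − 53.1)² + (y − 10.8)² = 76.97²; (x − 2.4)² + (y + 52.9)² = 40.42².
Subtracting the Station 1 equation from the Station 2 and Station 3 equations removes the quadratic terms:
116.6 x − 3.8 y = 5017.41
15.2 x − 131.2 y = 9175.93
Solving the 2×2 system: x ≈ 40.9, y ≈ -65.2 km.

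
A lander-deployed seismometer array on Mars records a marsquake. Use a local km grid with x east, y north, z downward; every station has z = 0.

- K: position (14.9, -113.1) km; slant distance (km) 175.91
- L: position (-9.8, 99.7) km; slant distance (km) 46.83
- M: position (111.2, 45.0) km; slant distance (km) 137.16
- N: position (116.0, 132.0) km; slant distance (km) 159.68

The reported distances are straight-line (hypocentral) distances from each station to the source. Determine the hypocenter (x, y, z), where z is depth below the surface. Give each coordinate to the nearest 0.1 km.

x ≈ -24.6 km, y ≈ 57.7 km, depth ≈ 14.5 km

Each station gives a sphere (x−x_i)² + (y−y_i)² + z² = d_i² (stations at z=0).
Subtracting the K sphere from L and M: z² cancels, leaving linear equations in x and y:
-49.4 x + 425.6 y = 25773.79
192.6 x + 316.2 y = 13508.28
Solving: x ≈ -24.598, y ≈ 57.704 km (keep extra digits for the depth step; rounded: -24.6, 57.7).
Then from the K sphere: z² = 175.91² − (x − 14.9)² − (y + 113.1)² with x = -24.598, y = 57.704, so z ≈ 14.499 ≈ 14.5 km.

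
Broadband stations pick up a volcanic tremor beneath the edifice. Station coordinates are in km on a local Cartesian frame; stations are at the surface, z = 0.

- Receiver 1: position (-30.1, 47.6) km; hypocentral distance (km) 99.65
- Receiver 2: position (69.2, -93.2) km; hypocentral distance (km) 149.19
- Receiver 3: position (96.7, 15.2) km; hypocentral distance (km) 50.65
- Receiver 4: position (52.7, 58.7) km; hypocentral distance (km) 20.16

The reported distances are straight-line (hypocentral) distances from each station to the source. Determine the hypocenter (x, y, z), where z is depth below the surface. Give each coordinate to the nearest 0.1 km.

x ≈ 68.5 km, y ≈ 55.5 km, depth ≈ 12.1 km

Each station gives a sphere (x−x_i)² + (y−y_i)² + z² = d_i² (stations at z=0).
Subtracting the Receiver 1 sphere from Receiver 2 and Receiver 3: z² cancels, leaving linear equations in x and y:
198.6 x − 281.6 y = -2024.42
253.6 x − 64.8 y = 13774.86
Solving: x ≈ 68.498, y ≈ 55.498 km (keep extra digits for the depth step; rounded: 68.5, 55.5).
Then from the Receiver 1 sphere: z² = 99.65² − (x + 30.1)² − (y − 47.6)² with x = 68.498, y = 55.498, so z ≈ 12.090 ≈ 12.1 km.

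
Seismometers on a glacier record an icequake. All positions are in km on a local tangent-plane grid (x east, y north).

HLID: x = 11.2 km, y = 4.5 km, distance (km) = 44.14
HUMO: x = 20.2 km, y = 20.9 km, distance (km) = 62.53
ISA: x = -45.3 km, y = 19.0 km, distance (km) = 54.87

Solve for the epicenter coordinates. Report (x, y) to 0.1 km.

-18.0 km east, -28.6 km north

Circle about each station: (x − 11.2)² + (y − 4.5)² = 44.14²; (x − 20.2)² + (y − 20.9)² = 62.53²; (x + 45.3)² + (y − 19.0)² = 54.87².
Subtracting the HLID equation from the HUMO and ISA equations removes the quadratic terms:
18.0 x + 32.8 y = -1262.50
-113.0 x + 29.0 y = 1205.02
Solving the 2×2 system: x ≈ -18.0, y ≈ -28.6 km.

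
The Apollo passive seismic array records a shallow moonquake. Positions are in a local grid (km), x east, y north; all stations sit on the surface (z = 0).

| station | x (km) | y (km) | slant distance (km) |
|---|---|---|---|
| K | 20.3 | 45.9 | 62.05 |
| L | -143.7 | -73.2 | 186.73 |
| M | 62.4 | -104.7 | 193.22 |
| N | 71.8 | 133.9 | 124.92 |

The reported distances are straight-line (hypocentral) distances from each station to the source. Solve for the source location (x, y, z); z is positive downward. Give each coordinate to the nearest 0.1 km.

(-23.3, 63.7, 40.4)

Each station gives a sphere (x−x_i)² + (y−y_i)² + z² = d_i² (stations at z=0).
Subtracting the K sphere from L and M: z² cancels, leaving linear equations in x and y:
-328.0 x − 238.2 y = -7528.86
84.2 x − 301.2 y = -21146.82
Solving: x ≈ -23.302, y ≈ 63.694 km (keep extra digits for the depth step; rounded: -23.3, 63.7).
Then from the K sphere: z² = 62.05² − (x − 20.3)² − (y − 45.9)² with x = -23.302, y = 63.694, so z ≈ 40.403 ≈ 40.4 km.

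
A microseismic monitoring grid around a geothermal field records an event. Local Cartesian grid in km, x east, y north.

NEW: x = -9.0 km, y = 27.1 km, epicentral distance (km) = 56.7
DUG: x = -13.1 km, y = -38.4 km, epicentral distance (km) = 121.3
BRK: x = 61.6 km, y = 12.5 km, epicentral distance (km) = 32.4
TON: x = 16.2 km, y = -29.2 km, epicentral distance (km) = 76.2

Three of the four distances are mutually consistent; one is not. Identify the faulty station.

Solve using three stations at a time. Using NEW, BRK, TON (subtract circle equations pairwise → linear system) gives (x, y) ≈ (46.0, 40.9).
Distances from that point to each station vs reported:
  NEW: calculated 56.7 vs reported 56.7 → residual 0.0 km
  DUG: calculated 98.9 vs reported 121.3 → residual 22.4 km
  BRK: calculated 32.4 vs reported 32.4 → residual 0.0 km
  TON: calculated 76.2 vs reported 76.2 → residual 0.0 km
NEW, BRK, TON are mutually consistent (residuals ≈ 0); DUG is off by 22.4 km.

DUG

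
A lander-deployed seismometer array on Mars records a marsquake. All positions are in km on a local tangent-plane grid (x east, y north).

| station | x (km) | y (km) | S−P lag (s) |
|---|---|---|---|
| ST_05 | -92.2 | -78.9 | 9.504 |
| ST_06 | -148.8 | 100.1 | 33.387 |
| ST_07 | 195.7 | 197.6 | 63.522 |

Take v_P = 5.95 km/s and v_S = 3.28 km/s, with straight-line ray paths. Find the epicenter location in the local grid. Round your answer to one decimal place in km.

Distance from S−P lag: d = Δt · v_P v_S / (v_P − v_S) = Δt · (5.95·3.28)/(5.95−3.28) ≈ 7.3094·Δt.
So d_ST_05 = 69.47, d_ST_06 = 244.04, d_ST_07 = 464.31 km.
Circle about each station: (x + 92.2)² + (y + 78.9)² = 69.47²; (x + 148.8)² + (y − 100.1)² = 244.04²; (x − 195.7)² + (y − 197.6)² = 464.31².
Subtracting the ST_05 equation from the ST_06 and ST_07 equations removes the quadratic terms:
-113.2 x + 358.0 y = -37294.04
575.8 x + 553.0 y = -148139.50
Solving the 2×2 system: x ≈ -120.6, y ≈ -142.3 km.

-120.6 km east, -142.3 km north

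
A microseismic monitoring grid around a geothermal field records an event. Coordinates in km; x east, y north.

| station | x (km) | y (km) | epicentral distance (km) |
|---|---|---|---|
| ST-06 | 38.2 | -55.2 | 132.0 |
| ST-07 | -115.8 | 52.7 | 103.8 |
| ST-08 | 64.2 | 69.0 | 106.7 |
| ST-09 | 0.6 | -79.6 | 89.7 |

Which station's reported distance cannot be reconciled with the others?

ST-06

Solve using three stations at a time. Using ST-07, ST-08, ST-09 (subtract circle equations pairwise → linear system) gives (x, y) ≈ (-22.6, 7.0).
Distances from that point to each station vs reported:
  ST-06: calculated 87.0 vs reported 132.0 → residual 45.0 km
  ST-07: calculated 103.8 vs reported 103.8 → residual 0.0 km
  ST-08: calculated 106.7 vs reported 106.7 → residual 0.0 km
  ST-09: calculated 89.7 vs reported 89.7 → residual 0.0 km
ST-07, ST-08, ST-09 are mutually consistent (residuals ≈ 0); ST-06 is off by 45.0 km.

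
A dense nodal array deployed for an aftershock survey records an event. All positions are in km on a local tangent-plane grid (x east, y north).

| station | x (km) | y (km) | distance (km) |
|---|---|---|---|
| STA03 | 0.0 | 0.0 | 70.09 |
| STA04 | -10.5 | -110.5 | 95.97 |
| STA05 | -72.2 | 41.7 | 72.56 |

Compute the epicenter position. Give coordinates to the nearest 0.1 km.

(-63.2, -30.3)

Circle about each station: x² + y² = 70.09²; (x + 10.5)² + (y + 110.5)² = 95.97²; (x + 72.2)² + (y − 41.7)² = 72.56².
Subtracting pairs of circle equations eliminates x²+y² and gives linear equations (the radical axes):
-21.0 x − 221.0 y = 8022.87
-144.4 x + 83.4 y = 6599.38
Solving the 2×2 system: x ≈ -63.2, y ≈ -30.3 km.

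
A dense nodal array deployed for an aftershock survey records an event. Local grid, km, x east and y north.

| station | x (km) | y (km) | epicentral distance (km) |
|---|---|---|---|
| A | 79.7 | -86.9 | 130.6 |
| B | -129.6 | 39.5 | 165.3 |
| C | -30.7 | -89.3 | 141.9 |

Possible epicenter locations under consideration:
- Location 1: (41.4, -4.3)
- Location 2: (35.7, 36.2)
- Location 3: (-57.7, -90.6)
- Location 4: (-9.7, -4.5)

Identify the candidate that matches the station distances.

Location 2

For each candidate, compare |candidate − station| to the reported distance:
Location 1: residuals A 39.6, B 11.2, C 30.4 → max 39.6 km
Location 2: residuals A 0.1, B 0.0, C 0.1 → max 0.1 km
Location 3: residuals A 6.8, B 16.7, C 114.9 → max 114.9 km
Location 4: residuals A 9.0, B 37.6, C 54.5 → max 54.5 km
Only Location 2 has all residuals ≈ 0.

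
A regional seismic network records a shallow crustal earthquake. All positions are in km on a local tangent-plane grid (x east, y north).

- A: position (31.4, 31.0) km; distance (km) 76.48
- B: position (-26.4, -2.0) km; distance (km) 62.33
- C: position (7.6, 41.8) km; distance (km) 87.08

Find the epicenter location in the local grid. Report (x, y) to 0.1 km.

Circle about each station: (x − 31.4)² + (y − 31.0)² = 76.48²; (x + 26.4)² + (y + 2.0)² = 62.33²; (x − 7.6)² + (y − 41.8)² = 87.08².
Subtracting pairs of circle equations eliminates x²+y² and gives linear equations (the radical axes):
-115.6 x − 66.0 y = 718.16
-47.6 x + 21.6 y = -1875.70
Solving the 2×2 system: x ≈ 19.2, y ≈ -44.5 km.

x ≈ 19.2 km, y ≈ -44.5 km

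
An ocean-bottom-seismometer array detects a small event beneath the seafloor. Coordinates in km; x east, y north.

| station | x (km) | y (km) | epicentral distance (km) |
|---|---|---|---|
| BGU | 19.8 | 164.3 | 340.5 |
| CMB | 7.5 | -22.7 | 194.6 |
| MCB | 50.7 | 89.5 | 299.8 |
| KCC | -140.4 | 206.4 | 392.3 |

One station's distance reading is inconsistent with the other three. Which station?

KCC

Solve using three stations at a time. Using BGU, CMB, MCB (subtract circle equations pairwise → linear system) gives (x, y) ≈ (-157.0, -126.7).
Distances from that point to each station vs reported:
  BGU: calculated 340.5 vs reported 340.5 → residual 0.0 km
  CMB: calculated 194.6 vs reported 194.6 → residual 0.0 km
  MCB: calculated 299.8 vs reported 299.8 → residual 0.0 km
  KCC: calculated 333.5 vs reported 392.3 → residual 58.8 km
BGU, CMB, MCB are mutually consistent (residuals ≈ 0); KCC is off by 58.8 km.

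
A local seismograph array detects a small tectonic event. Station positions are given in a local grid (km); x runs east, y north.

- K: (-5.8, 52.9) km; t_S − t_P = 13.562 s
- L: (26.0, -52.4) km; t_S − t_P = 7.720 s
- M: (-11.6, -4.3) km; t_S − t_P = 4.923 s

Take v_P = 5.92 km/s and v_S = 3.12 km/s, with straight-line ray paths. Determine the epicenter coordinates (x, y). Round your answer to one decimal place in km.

Distance from S−P lag: d = Δt · v_P v_S / (v_P − v_S) = Δt · (5.92·3.12)/(5.92−3.12) ≈ 6.5966·Δt.
So d_K = 89.46, d_L = 50.93, d_M = 32.47 km.
Circle about each station: (x + 5.8)² + (y − 52.9)² = 89.46²; (x − 26.0)² + (y + 52.4)² = 50.93²; (x + 11.6)² + (y + 4.3)² = 32.47².
Subtracting the K equation from the L and M equations removes the quadratic terms:
63.6 x − 210.6 y = 5998.94
-11.6 x − 114.4 y = 4269.79
Solving the 2×2 system: x ≈ -21.9, y ≈ -35.1 km.

-21.9 km east, -35.1 km north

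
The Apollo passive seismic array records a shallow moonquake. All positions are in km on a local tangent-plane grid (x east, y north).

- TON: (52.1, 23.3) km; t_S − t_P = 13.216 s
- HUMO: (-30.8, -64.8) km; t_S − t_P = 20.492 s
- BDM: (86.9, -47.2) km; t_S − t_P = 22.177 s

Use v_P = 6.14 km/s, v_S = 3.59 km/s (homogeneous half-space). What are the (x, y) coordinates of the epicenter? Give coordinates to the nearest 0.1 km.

(-19.9, 112.0)

Distance from S−P lag: d = Δt · v_P v_S / (v_P − v_S) = Δt · (6.14·3.59)/(6.14−3.59) ≈ 8.6442·Δt.
So d_TON = 114.24, d_HUMO = 177.14, d_BDM = 191.70 km.
Circle about each station: (x − 52.1)² + (y − 23.3)² = 114.24²; (x + 30.8)² + (y + 64.8)² = 177.14²; (x − 86.9)² + (y + 47.2)² = 191.70².
Subtracting the TON equation from the HUMO and BDM equations removes the quadratic terms:
-165.8 x − 176.2 y = -16437.42
69.6 x − 141.0 y = -17175.96
Solving the 2×2 system: x ≈ -19.9, y ≈ 112.0 km.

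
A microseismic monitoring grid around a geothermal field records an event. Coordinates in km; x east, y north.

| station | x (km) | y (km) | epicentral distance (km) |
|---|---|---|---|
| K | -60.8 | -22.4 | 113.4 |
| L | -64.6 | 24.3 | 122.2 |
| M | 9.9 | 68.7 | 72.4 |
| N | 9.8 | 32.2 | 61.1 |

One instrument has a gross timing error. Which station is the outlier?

M

Solve using three stations at a time. Using K, L, N (subtract circle equations pairwise → linear system) gives (x, y) ≈ (52.1, -11.9).
Distances from that point to each station vs reported:
  K: calculated 113.4 vs reported 113.4 → residual 0.0 km
  L: calculated 122.2 vs reported 122.2 → residual 0.0 km
  M: calculated 91.0 vs reported 72.4 → residual 18.6 km
  N: calculated 61.1 vs reported 61.1 → residual 0.0 km
K, L, N are mutually consistent (residuals ≈ 0); M is off by 18.6 km.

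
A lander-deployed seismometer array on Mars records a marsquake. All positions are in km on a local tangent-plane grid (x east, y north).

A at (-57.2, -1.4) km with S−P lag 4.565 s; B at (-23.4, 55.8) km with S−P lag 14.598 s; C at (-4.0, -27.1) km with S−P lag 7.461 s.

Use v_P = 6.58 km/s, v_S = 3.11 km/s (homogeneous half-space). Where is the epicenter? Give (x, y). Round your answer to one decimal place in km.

x ≈ -48.0 km, y ≈ -26.7 km

Distance from S−P lag: d = Δt · v_P v_S / (v_P − v_S) = Δt · (6.58·3.11)/(6.58−3.11) ≈ 5.8973·Δt.
So d_A = 26.92, d_B = 86.09, d_C = 44.00 km.
Circle about each station: (x + 57.2)² + (y + 1.4)² = 26.92²; (x + 23.4)² + (y − 55.8)² = 86.09²; (x + 4.0)² + (y + 27.1)² = 44.00².
Subtracting the A equation from the B and C equations removes the quadratic terms:
67.6 x + 114.4 y = -6299.40
106.4 x − 51.4 y = -3734.70
Solving the 2×2 system: x ≈ -48.0, y ≈ -26.7 km.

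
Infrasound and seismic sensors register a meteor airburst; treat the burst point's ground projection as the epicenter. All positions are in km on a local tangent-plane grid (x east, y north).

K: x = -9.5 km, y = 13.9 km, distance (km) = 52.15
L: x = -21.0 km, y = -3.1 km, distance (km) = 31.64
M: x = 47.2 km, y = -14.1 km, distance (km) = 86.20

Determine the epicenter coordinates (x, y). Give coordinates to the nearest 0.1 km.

x ≈ -37.5 km, y ≈ -30.1 km

Circle about each station: (x + 9.5)² + (y − 13.9)² = 52.15²; (x + 21.0)² + (y + 3.1)² = 31.64²; (x − 47.2)² + (y + 14.1)² = 86.20².
Subtracting the K equation from the L and M equations removes the quadratic terms:
-23.0 x − 34.0 y = 1885.68
113.4 x − 56.0 y = -2567.63
Solving the 2×2 system: x ≈ -37.5, y ≈ -30.1 km.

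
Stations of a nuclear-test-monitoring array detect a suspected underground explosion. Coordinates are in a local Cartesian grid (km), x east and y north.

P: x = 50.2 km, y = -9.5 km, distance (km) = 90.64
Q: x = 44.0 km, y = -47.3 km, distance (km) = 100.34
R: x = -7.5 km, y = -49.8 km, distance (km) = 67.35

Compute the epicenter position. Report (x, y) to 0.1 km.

Circle about each station: (x − 50.2)² + (y + 9.5)² = 90.64²; (x − 44.0)² + (y + 47.3)² = 100.34²; (x + 7.5)² + (y + 49.8)² = 67.35².
Subtracting pairs of circle equations eliminates x²+y² and gives linear equations (the radical axes):
-12.4 x − 75.6 y = -289.51
-115.4 x − 80.6 y = 3605.59
Solving the 2×2 system: x ≈ -38.3, y ≈ 10.1 km.
Check against P (with the unrounded x, y): √((x − 50.2)²+(y + 9.5)²) = 90.65 ≈ 90.64 km. ✓

x ≈ -38.3 km, y ≈ 10.1 km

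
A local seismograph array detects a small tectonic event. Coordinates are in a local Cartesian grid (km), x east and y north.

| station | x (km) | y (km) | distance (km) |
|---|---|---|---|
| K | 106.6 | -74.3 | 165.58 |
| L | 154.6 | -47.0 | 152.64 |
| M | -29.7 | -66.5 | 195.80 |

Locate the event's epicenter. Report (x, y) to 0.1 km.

x ≈ 87.7 km, y ≈ 90.2 km

Circle about each station: (x − 106.6)² + (y + 74.3)² = 165.58²; (x − 154.6)² + (y + 47.0)² = 152.64²; (x + 29.7)² + (y + 66.5)² = 195.80².
Subtracting the K equation from the L and M equations removes the quadratic terms:
96.0 x + 54.6 y = 13343.88
-272.6 x + 15.6 y = -22500.61
Solving the 2×2 system: x ≈ 87.7, y ≈ 90.2 km.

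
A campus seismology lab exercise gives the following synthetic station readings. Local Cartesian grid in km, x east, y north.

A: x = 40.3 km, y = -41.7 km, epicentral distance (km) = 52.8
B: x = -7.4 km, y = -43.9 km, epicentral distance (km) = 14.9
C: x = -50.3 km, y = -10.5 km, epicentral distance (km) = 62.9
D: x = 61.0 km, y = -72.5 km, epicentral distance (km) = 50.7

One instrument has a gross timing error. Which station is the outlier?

Solve using three stations at a time. Using A, B, C (subtract circle equations pairwise → linear system) gives (x, y) ≈ (-9.7, -58.5).
Distances from that point to each station vs reported:
  A: calculated 52.8 vs reported 52.8 → residual 0.0 km
  B: calculated 14.8 vs reported 14.9 → residual 0.1 km
  C: calculated 62.9 vs reported 62.9 → residual 0.0 km
  D: calculated 72.1 vs reported 50.7 → residual 21.4 km
A, B, C are mutually consistent (residuals ≈ 0); D is off by 21.4 km.

D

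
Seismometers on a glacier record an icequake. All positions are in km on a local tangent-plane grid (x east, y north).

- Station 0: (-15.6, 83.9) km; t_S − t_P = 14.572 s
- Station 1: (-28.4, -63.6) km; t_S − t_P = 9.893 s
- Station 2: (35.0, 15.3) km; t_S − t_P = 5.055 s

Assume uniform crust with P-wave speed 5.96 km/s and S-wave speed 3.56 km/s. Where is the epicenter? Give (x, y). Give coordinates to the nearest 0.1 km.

(50.8, -26.5)

Distance from S−P lag: d = Δt · v_P v_S / (v_P − v_S) = Δt · (5.96·3.56)/(5.96−3.56) ≈ 8.8407·Δt.
So d_Station 0 = 128.83, d_Station 1 = 87.46, d_Station 2 = 44.69 km.
Circle about each station: (x + 15.6)² + (y − 83.9)² = 128.83²; (x + 28.4)² + (y + 63.6)² = 87.46²; (x − 35.0)² + (y − 15.3)² = 44.69².
Subtracting the Station 0 equation from the Station 1 and Station 2 equations removes the quadratic terms:
-25.6 x − 295.0 y = 6516.87
101.2 x − 137.2 y = 8776.49
Solving the 2×2 system: x ≈ 50.8, y ≈ -26.5 km.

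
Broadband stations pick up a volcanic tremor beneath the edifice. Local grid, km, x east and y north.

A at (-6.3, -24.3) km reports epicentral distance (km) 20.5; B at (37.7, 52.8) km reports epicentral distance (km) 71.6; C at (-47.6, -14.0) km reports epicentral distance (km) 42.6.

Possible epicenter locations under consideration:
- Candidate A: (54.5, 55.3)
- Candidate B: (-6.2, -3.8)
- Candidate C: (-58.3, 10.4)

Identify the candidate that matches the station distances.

For each candidate, compare |candidate − station| to the reported distance:
Candidate A: residuals A 79.7, B 54.6, C 80.8 → max 80.8 km
Candidate B: residuals A 0.0, B 0.0, C 0.0 → max 0.0 km
Candidate C: residuals A 42.0, B 33.3, C 16.0 → max 42.0 km
Only Candidate B has all residuals ≈ 0.

Candidate B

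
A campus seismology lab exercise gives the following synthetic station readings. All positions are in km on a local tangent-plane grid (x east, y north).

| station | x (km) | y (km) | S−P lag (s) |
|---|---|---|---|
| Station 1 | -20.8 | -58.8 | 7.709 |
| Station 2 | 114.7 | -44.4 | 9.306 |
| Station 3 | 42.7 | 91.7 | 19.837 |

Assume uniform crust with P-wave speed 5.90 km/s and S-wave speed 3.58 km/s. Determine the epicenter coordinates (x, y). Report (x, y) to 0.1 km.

Distance from S−P lag: d = Δt · v_P v_S / (v_P − v_S) = Δt · (5.90·3.58)/(5.90−3.58) ≈ 9.1043·Δt.
So d_Station 1 = 70.19, d_Station 2 = 84.72, d_Station 3 = 180.60 km.
Circle about each station: (x + 20.8)² + (y + 58.8)² = 70.19²; (x − 114.7)² + (y + 44.4)² = 84.72²; (x − 42.7)² + (y − 91.7)² = 180.60².
Subtracting the Station 1 equation from the Station 2 and Station 3 equations removes the quadratic terms:
271.0 x + 28.8 y = 8986.53
127.0 x + 301.0 y = -21347.62
Solving the 2×2 system: x ≈ 42.6, y ≈ -88.9 km.
Check against Station 1 (with the unrounded x, y): √((x + 20.8)²+(y + 58.8)²) = 70.19 ≈ 70.19 km. ✓

42.6 km east, -88.9 km north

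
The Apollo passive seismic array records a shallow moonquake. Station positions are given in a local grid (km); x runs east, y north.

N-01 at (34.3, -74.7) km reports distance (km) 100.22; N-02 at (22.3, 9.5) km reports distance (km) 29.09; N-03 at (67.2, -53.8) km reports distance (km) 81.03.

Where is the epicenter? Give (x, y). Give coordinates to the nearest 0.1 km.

x ≈ 47.1 km, y ≈ 24.7 km

Circle about each station: (x − 34.3)² + (y + 74.7)² = 100.22²; (x − 22.3)² + (y − 9.5)² = 29.09²; (x − 67.2)² + (y + 53.8)² = 81.03².
Subtracting the N-01 equation from the N-02 and N-03 equations removes the quadratic terms:
-24.0 x + 168.4 y = 3028.78
65.8 x + 41.8 y = 4131.89
Solving the 2×2 system: x ≈ 47.1, y ≈ 24.7 km.
Check against N-01 (with the unrounded x, y): √((x − 34.3)²+(y + 74.7)²) = 100.22 ≈ 100.22 km. ✓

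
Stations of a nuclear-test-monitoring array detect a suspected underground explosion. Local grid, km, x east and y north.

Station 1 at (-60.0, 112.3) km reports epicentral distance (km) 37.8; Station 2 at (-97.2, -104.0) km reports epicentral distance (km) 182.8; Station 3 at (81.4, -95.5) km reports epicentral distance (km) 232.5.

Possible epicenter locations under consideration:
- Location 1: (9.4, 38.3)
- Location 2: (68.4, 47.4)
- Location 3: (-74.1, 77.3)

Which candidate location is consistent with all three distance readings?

For each candidate, compare |candidate − station| to the reported distance:
Location 1: residuals Station 1 63.7, Station 2 5.0, Station 3 80.6 → max 80.6 km
Location 2: residuals Station 1 106.1, Station 2 41.6, Station 3 89.0 → max 106.1 km
Location 3: residuals Station 1 0.1, Station 2 0.0, Station 3 0.0 → max 0.1 km
Only Location 3 has all residuals ≈ 0.

Location 3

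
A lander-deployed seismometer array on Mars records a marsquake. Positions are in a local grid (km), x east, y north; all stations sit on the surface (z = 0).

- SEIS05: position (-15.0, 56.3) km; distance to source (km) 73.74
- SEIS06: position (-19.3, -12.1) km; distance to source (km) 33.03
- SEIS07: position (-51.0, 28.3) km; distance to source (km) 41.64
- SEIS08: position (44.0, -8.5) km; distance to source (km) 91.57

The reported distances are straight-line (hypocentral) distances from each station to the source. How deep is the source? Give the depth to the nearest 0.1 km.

depth ≈ 19.8 km

Each station gives a sphere (x−x_i)² + (y−y_i)² + z² = d_i² (stations at z=0).
Subtracting the SEIS05 sphere from SEIS06 and SEIS07: z² cancels, leaving linear equations in x and y:
-8.6 x − 136.8 y = 1470.82
-72.0 x − 56.0 y = 3710.90
Solving: x ≈ -45.398, y ≈ -7.898 km (keep extra digits for the depth step; rounded: -45.4, -7.9).
Then from the SEIS05 sphere: z² = 73.74² − (x + 15.0)² − (y − 56.3)² with x = -45.398, y = -7.898, so z ≈ 19.803 ≈ 19.8 km.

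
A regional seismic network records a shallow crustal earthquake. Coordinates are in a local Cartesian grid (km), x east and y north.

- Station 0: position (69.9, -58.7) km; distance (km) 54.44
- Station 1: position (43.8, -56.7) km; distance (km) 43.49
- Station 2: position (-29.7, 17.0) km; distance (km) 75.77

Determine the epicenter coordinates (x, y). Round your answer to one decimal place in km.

Circle about each station: (x − 69.9)² + (y + 58.7)² = 54.44²; (x − 43.8)² + (y + 56.7)² = 43.49²; (x + 29.7)² + (y − 17.0)² = 75.77².
Subtracting the Station 0 equation from the Station 1 and Station 2 equations removes the quadratic terms:
-52.2 x + 4.0 y = -2126.04
-199.2 x + 151.4 y = -9937.99
Solving the 2×2 system: x ≈ 39.7, y ≈ -13.4 km.
Check against Station 0 (with the unrounded x, y): √((x − 69.9)²+(y + 58.7)²) = 54.44 ≈ 54.44 km. ✓

(39.7, -13.4)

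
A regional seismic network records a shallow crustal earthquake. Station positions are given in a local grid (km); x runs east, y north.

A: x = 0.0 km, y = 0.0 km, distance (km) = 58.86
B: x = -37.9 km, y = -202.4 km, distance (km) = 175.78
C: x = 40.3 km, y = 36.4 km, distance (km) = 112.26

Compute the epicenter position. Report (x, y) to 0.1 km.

(-52.2, -27.2)

Circle about each station: x² + y² = 58.86²; (x + 37.9)² + (y + 202.4)² = 175.78²; (x − 40.3)² + (y − 36.4)² = 112.26².
Subtracting pairs of circle equations eliminates x²+y² and gives linear equations (the radical axes):
-75.8 x − 404.8 y = 14968.06
80.6 x + 72.8 y = -6188.76
Solving the 2×2 system: x ≈ -52.2, y ≈ -27.2 km.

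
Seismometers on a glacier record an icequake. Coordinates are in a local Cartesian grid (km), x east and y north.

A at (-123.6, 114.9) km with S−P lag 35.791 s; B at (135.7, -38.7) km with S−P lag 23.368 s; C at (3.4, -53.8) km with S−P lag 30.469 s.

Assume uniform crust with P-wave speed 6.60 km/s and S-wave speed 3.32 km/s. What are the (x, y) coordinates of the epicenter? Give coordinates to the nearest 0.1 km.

(115.5, 116.1)

Distance from S−P lag: d = Δt · v_P v_S / (v_P − v_S) = Δt · (6.60·3.32)/(6.60−3.32) ≈ 6.6805·Δt.
So d_A = 239.10, d_B = 156.11, d_C = 203.55 km.
Circle about each station: (x + 123.6)² + (y − 114.9)² = 239.10²; (x − 135.7)² + (y + 38.7)² = 156.11²; (x − 3.4)² + (y + 53.8)² = 203.55².
Subtracting the A equation from the B and C equations removes the quadratic terms:
518.6 x − 307.2 y = 24231.69
254.0 x − 337.4 y = -9836.76
Solving the 2×2 system: x ≈ 115.5, y ≈ 116.1 km.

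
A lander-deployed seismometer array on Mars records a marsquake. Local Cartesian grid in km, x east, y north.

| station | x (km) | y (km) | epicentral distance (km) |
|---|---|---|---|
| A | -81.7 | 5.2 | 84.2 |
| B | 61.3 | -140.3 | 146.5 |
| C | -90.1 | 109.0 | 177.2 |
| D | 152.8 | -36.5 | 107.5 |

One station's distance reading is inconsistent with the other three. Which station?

A

Solve using three stations at a time. Using B, C, D (subtract circle equations pairwise → linear system) gives (x, y) ≈ (54.1, 6.0).
Distances from that point to each station vs reported:
  A: calculated 135.8 vs reported 84.2 → residual 51.6 km
  B: calculated 146.5 vs reported 146.5 → residual 0.0 km
  C: calculated 177.2 vs reported 177.2 → residual 0.0 km
  D: calculated 107.5 vs reported 107.5 → residual 0.0 km
B, C, D are mutually consistent (residuals ≈ 0); A is off by 51.6 km.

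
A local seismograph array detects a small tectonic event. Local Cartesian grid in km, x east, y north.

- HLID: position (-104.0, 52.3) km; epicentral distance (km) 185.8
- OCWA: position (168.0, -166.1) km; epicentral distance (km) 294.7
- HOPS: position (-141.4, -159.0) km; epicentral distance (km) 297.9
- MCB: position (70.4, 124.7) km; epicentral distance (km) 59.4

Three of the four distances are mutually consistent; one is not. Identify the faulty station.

HLID

Solve using three stations at a time. Using OCWA, HOPS, MCB (subtract circle equations pairwise → linear system) gives (x, y) ≈ (22.2, 90.0).
Distances from that point to each station vs reported:
  HLID: calculated 131.7 vs reported 185.8 → residual 54.1 km
  OCWA: calculated 294.7 vs reported 294.7 → residual 0.0 km
  HOPS: calculated 297.9 vs reported 297.9 → residual 0.0 km
  MCB: calculated 59.4 vs reported 59.4 → residual 0.0 km
OCWA, HOPS, MCB are mutually consistent (residuals ≈ 0); HLID is off by 54.1 km.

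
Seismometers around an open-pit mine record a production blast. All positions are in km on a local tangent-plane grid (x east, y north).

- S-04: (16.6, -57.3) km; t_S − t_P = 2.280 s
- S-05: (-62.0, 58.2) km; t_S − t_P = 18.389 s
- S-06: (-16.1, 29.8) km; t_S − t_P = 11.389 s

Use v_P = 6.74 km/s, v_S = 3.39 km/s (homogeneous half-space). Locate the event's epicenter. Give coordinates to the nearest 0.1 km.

Distance from S−P lag: d = Δt · v_P v_S / (v_P − v_S) = Δt · (6.74·3.39)/(6.74−3.39) ≈ 6.8205·Δt.
So d_S-04 = 15.55, d_S-05 = 125.42, d_S-06 = 77.68 km.
Circle about each station: (x − 16.6)² + (y + 57.3)² = 15.55²; (x + 62.0)² + (y − 58.2)² = 125.42²; (x + 16.1)² + (y − 29.8)² = 77.68².
Subtracting pairs of circle equations eliminates x²+y² and gives linear equations (the radical axes):
-157.2 x + 231.0 y = -11815.98
-65.4 x + 174.2 y = -8203.98
Solving the 2×2 system: x ≈ 13.3, y ≈ -42.1 km.

(13.3, -42.1)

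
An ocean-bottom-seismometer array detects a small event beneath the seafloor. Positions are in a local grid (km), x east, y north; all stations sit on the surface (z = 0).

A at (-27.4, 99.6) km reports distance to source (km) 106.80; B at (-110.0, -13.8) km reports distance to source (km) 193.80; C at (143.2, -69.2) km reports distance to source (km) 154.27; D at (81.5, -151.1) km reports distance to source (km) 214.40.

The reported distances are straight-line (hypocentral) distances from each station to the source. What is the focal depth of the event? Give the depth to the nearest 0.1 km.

33.5 km

Each station gives a sphere (x−x_i)² + (y−y_i)² + z² = d_i² (stations at z=0).
Subtracting the A sphere from B and C: z² cancels, leaving linear equations in x and y:
-165.2 x − 226.8 y = -24532.68
341.2 x − 337.6 y = 2230.97
Solving: x ≈ 66.000, y ≈ 60.095 km (keep extra digits for the depth step; rounded: 66.0, 60.1).
Then from the A sphere: z² = 106.80² − (x + 27.4)² − (y − 99.6)² with x = 66.000, y = 60.095, so z ≈ 33.497 ≈ 33.5 km.
Check against D (with the unrounded solution): distance 214.40 ≈ 214.40 km. ✓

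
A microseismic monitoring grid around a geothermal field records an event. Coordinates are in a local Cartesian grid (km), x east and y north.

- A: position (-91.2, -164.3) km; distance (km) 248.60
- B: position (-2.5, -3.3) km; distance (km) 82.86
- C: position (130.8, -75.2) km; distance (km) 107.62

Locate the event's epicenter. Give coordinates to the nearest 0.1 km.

Circle about each station: (x + 91.2)² + (y + 164.3)² = 248.60²; (x + 2.5)² + (y + 3.3)² = 82.86²; (x − 130.8)² + (y + 75.2)² = 107.62².
Subtracting pairs of circle equations eliminates x²+y² and gives linear equations (the radical axes):
177.4 x + 322.0 y = 19641.39
444.0 x + 178.2 y = 37671.65
Solving the 2×2 system: x ≈ 77.5, y ≈ 18.3 km.

(77.5, 18.3)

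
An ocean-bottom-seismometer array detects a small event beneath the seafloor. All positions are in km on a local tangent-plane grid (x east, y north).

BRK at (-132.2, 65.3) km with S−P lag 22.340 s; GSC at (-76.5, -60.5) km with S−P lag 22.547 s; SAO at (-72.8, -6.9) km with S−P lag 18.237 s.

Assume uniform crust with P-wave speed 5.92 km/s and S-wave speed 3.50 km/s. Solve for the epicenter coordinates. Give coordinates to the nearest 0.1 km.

x ≈ 58.7 km, y ≈ 77.3 km

Distance from S−P lag: d = Δt · v_P v_S / (v_P − v_S) = Δt · (5.92·3.50)/(5.92−3.50) ≈ 8.5620·Δt.
So d_BRK = 191.27, d_GSC = 193.05, d_SAO = 156.14 km.
Circle about each station: (x + 132.2)² + (y − 65.3)² = 191.27²; (x + 76.5)² + (y + 60.5)² = 193.05²; (x + 72.8)² + (y + 6.9)² = 156.14².
Subtracting the BRK equation from the GSC and SAO equations removes the quadratic terms:
111.4 x − 251.6 y = -12912.52
118.8 x − 144.4 y = -4188.97
Solving the 2×2 system: x ≈ 58.7, y ≈ 77.3 km.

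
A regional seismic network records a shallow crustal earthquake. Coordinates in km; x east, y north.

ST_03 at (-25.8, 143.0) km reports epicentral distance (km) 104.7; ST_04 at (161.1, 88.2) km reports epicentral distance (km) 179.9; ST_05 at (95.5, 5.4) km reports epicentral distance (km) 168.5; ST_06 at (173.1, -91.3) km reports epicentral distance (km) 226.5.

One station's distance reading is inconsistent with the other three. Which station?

Solve using three stations at a time. Using ST_03, ST_04, ST_06 (subtract circle equations pairwise → linear system) gives (x, y) ≈ (-12.0, 39.2).
Distances from that point to each station vs reported:
  ST_03: calculated 104.7 vs reported 104.7 → residual 0.0 km
  ST_04: calculated 179.9 vs reported 179.9 → residual 0.0 km
  ST_05: calculated 112.7 vs reported 168.5 → residual 55.8 km
  ST_06: calculated 226.5 vs reported 226.5 → residual 0.0 km
ST_03, ST_04, ST_06 are mutually consistent (residuals ≈ 0); ST_05 is off by 55.8 km.

ST_05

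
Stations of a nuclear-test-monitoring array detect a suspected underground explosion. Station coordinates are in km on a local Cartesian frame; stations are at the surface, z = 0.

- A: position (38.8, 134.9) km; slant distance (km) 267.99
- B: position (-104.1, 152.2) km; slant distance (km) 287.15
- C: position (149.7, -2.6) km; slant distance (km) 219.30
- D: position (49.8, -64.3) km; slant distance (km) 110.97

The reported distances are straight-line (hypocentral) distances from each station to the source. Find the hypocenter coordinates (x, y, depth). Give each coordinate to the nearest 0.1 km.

Each station gives a sphere (x−x_i)² + (y−y_i)² + z² = d_i² (stations at z=0).
Subtracting the A sphere from B and C: z² cancels, leaving linear equations in x and y:
-285.8 x + 34.6 y = 3661.72
221.8 x − 275.0 y = 26439.55
Solving: x ≈ -27.098, y ≈ -117.999 km (keep extra digits for the depth step; rounded: -27.1, -118.0).
Then from the A sphere: z² = 267.99² − (x − 38.8)² − (y − 134.9)² with x = -27.098, y = -117.999, so z ≈ 59.314 ≈ 59.3 km.

x ≈ -27.1 km, y ≈ -118.0 km, depth ≈ 59.3 km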